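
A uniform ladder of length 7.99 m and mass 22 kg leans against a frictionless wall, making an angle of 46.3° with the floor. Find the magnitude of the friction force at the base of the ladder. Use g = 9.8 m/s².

f ≈ 103 N

Sum moments about the foot of the ladder (the floor normal and friction both act there and drop out).
Ladder weight 22×9.8 = 215.6 N acts at 3.995 m along the ladder; its horizontal arm is 3.995·cos46.3° = 2.76 m → τ = 595.1 N·m clockwise.
Wall normal N acts horizontally at the top; its moment arm is the height L sinθ = 7.99·sin46.3° = 5.777 m, counterclockwise.
For rotational equilibrium, N × 5.777 = 595.1, so N = 103 N.
ΣFx = 0: friction at the foot balances the wall's push, so f = N_wall = 103 N.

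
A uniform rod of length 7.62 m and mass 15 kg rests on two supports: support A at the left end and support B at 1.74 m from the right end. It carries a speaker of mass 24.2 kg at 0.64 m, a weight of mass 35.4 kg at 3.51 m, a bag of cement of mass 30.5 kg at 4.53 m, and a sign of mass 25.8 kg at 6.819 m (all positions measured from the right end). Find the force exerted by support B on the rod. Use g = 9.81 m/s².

R_B ≈ 812 N

About support A:
Beam weight: 15 × 9.81 = 147.2 N down at 3.81 m → arm 3.81 m, τ = 147.2 × 3.81 = 560.8 N·m clockwise.
Speaker: 24.2 × 9.81 = 237.4 N down at 0.64 m → arm 6.98 m, τ = 237.4 × 6.98 = 1657 N·m clockwise.
Weight: 35.4 × 9.81 = 347.3 N down at 3.51 m → arm 4.11 m, τ = 347.3 × 4.11 = 1427 N·m clockwise.
Bag of cement: 30.5 × 9.81 = 299.2 N down at 4.53 m → arm 3.09 m, τ = 299.2 × 3.09 = 924.5 N·m clockwise.
Sign: 25.8 × 9.81 = 253.1 N down at 6.819 m → arm 0.801 m, τ = 253.1 × 0.801 = 202.7 N·m clockwise.
Net load moment about support A = 4772 N·m clockwise.
Reaction R at support B is upward at 1.74 m, arm 5.88 m → moment R × 5.88 counterclockwise.
Balancing moments: R × 5.88 = 4772, giving R = 812 N.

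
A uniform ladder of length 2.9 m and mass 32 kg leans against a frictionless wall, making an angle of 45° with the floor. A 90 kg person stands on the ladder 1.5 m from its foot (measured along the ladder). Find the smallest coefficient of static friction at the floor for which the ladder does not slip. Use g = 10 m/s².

μ_min ≈ 0.513

Choose the foot of the ladder as the axis so the floor normal and friction both act there and drop out.
Ladder weight 32×10 = 320 N acts at 1.45 m along the ladder; its horizontal arm is 1.45·cos45° = 1.025 m → τ = 328 N·m clockwise.
Person: 90×10 = 900 N at 1.5 m → arm 1.061 m → τ = 954.9 N·m clockwise.
Wall normal N acts horizontally at the top; its moment arm is the height L sinθ = 2.9·sin45° = 2.051 m, counterclockwise.
Setting net torque to zero: N × 2.051 = 1283 → N = 625.5 N.
ΣFx = 0 ⇒ f = N_wall = 625.5 N. ΣFy = 0 ⇒ N_floor = 1220 N.
μ_min = f / N_floor = 625.5 / 1220 = 0.513.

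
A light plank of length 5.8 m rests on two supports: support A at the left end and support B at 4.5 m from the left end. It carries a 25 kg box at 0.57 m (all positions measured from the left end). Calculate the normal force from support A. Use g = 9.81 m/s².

R_A ≈ 214 N

Choose support B as the axis so its reaction then has zero moment arm.
Box: 25 × 9.81 = 245.2 N down at 0.57 m → arm 3.93 m, τ = 245.2 × 3.93 = 963.6 N·m counterclockwise.
Net load moment about support B = 963.6 N·m counterclockwise.
Reaction R at support A is upward at 0 m, arm 4.5 m → moment R × 4.5 clockwise.
Στ = 0 ⇒ R × 4.5 = 963.6 ⇒ R = 214 N.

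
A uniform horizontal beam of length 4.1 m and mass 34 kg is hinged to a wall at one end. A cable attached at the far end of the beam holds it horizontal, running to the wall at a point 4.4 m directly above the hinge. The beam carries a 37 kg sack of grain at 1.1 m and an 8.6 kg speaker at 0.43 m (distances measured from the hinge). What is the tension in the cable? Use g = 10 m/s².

Taking torques about the hinge:
Beam weight: 34 × 10 = 340 N down at 2.05 m → arm 2.05 m, τ = 340 × 2.05 = 697 N·m clockwise.
Sack of grain: 37 × 10 = 370 N down at 1.1 m → arm 1.1 m, τ = 370 × 1.1 = 407 N·m clockwise.
Speaker: 8.6 × 10 = 86 N down at 0.43 m → arm 0.43 m, τ = 86 × 0.43 = 36.98 N·m clockwise.
Total clockwise load moment = 1141 N·m.
The cable tension T acts at 4.1 m; only its component perpendicular to the beam, T sinθ, produces torque. sinθ = h/√(h²+d²) = 4.4/√(4.4²+4.1²) = 0.7316.
Στ = 0 ⇒ T × 4.1 × 0.7316 = 1141 ⇒ T = 1141 / 3 = 380 N.

T ≈ 380 N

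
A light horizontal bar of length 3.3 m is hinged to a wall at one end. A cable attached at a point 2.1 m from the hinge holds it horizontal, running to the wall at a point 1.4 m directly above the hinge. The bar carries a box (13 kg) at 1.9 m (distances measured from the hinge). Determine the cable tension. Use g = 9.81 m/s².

T ≈ 208 N

Taking torques about the hinge:
Box: 13 × 9.81 = 127.5 N down at 1.9 m → arm 1.9 m, τ = 127.5 × 1.9 = 242.2 N·m clockwise.
Total clockwise load moment = 242.2 N·m.
The cable tension T acts at 2.1 m; only its component perpendicular to the bar, T sinθ, produces torque. sinθ = h/√(h²+d²) = 1.4/√(1.4²+2.1²) = 0.5547.
For rotational equilibrium, T × 2.1 × 0.5547 = 242.2, so T = 242.2 / 1.165 = 208 N.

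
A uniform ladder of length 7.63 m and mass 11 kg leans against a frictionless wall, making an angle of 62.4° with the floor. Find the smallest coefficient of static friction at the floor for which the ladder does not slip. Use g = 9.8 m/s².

μ_min ≈ 0.261

Sum moments about the foot of the ladder (the floor normal and friction both act there and drop out).
Ladder weight 11×9.8 = 107.8 N acts at 3.815 m along the ladder; its horizontal arm is 3.815·cos62.4° = 1.767 m → τ = 190.5 N·m clockwise.
Wall normal N acts horizontally at the top; its moment arm is the height L sinθ = 7.63·sin62.4° = 6.762 m, counterclockwise.
Balancing moments: N × 6.762 = 190.5, giving N = 28.17 N.
ΣFx = 0 ⇒ f = N_wall = 28.17 N. ΣFy = 0 ⇒ N_floor = 107.8 N.
μ_min = f / N_floor = 28.17 / 107.8 = 0.261.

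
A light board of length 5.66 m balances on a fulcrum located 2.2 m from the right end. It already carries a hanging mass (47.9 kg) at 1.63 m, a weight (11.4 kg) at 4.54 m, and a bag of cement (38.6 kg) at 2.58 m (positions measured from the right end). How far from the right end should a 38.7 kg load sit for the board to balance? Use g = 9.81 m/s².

Sum moments about the fulcrum (at 2.2 m from the right end) (the support reaction has zero arm there).
Hanging mass: 47.9 × 9.81 = 469.9 N down at 1.63 m → arm 0.57 m, τ = 469.9 × 0.57 = 267.8 N·m clockwise.
Weight: 11.4 × 9.81 = 111.8 N down at 4.54 m → arm 2.34 m, τ = 111.8 × 2.34 = 261.6 N·m counterclockwise.
Bag of cement: 38.6 × 9.81 = 378.7 N down at 2.58 m → arm 0.38 m, τ = 378.7 × 0.38 = 143.9 N·m counterclockwise.
Net moment of existing loads = 137.7 N·m counterclockwise.
The load weighs 38.7 × 9.81 = 379.6 N and must supply an equal clockwise moment, so its lever arm about the fulcrum is 137.7 / 379.6 = 0.363 m.
That puts it at 2.2 − 0.363 = 1.84 m from the right end.

x ≈ 1.84 m from the right end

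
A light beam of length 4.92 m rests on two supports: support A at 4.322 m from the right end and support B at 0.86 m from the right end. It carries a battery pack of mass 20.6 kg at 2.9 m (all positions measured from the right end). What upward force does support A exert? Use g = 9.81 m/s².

R_A ≈ 119 N

Choose support B as the axis so its reaction then has zero moment arm.
Battery pack: 20.6 × 9.81 = 202.1 N down at 2.9 m → arm 2.04 m, τ = 202.1 × 2.04 = 412.3 N·m counterclockwise.
Net load moment about support B = 412.3 N·m counterclockwise.
Reaction R at support A is upward at 4.322 m, arm 3.462 m → moment R × 3.462 clockwise.
For rotational equilibrium, R × 3.462 = 412.3, so R = 119 N.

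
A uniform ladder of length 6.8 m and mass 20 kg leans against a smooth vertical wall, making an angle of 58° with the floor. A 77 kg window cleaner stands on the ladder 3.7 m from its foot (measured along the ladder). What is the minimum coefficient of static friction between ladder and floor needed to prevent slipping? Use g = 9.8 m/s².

μ_min ≈ 0.334

Take moments about the foot of the ladder.
Ladder weight 20×9.8 = 196 N acts at 3.4 m along the ladder; its horizontal arm is 3.4·cos58° = 1.802 m → τ = 353.2 N·m clockwise.
Window cleaner: 77×9.8 = 754.6 N at 3.7 m → arm 1.961 m → τ = 1480 N·m clockwise.
Wall normal N acts horizontally at the top; its moment arm is the height L sinθ = 6.8·sin58° = 5.767 m, counterclockwise.
For rotational equilibrium, N × 5.767 = 1833, so N = 317.8 N.
ΣFx = 0 ⇒ f = N_wall = 317.8 N. ΣFy = 0 ⇒ N_floor = 950.6 N.
μ_min = f / N_floor = 317.8 / 950.6 = 0.334.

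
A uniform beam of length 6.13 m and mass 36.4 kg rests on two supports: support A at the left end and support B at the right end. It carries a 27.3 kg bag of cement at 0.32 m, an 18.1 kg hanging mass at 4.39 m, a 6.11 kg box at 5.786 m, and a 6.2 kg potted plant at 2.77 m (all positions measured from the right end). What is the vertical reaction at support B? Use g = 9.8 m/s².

R_B ≈ 519 N

Take moments about support A.
Beam weight: 36.4 × 9.8 = 356.7 N down at 3.065 m → arm 3.065 m, τ = 356.7 × 3.065 = 1093 N·m clockwise.
Bag of cement: 27.3 × 9.8 = 267.5 N down at 0.32 m → arm 5.81 m, τ = 267.5 × 5.81 = 1554 N·m clockwise.
Hanging mass: 18.1 × 9.8 = 177.4 N down at 4.39 m → arm 1.74 m, τ = 177.4 × 1.74 = 308.7 N·m clockwise.
Box: 6.11 × 9.8 = 59.88 N down at 5.786 m → arm 0.344 m, τ = 59.88 × 0.344 = 20.6 N·m clockwise.
Potted plant: 6.2 × 9.8 = 60.76 N down at 2.77 m → arm 3.36 m, τ = 60.76 × 3.36 = 204.2 N·m clockwise.
Net load moment about support A = 3180 N·m clockwise.
Reaction R at support B is upward at 0 m, arm 6.13 m → moment R × 6.13 counterclockwise.
For rotational equilibrium, R × 6.13 = 3180, so R = 519 N.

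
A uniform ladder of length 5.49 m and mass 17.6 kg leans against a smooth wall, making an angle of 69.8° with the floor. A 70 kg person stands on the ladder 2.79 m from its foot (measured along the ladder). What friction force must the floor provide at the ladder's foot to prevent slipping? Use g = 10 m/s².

f ≈ 163 N

Choose the foot of the ladder as the axis so the floor normal and friction both act there and drop out.
Ladder weight 17.6×10 = 176 N acts at 2.745 m along the ladder; its horizontal arm is 2.745·cos69.8° = 0.9478 m → τ = 166.8 N·m clockwise.
Person: 70×10 = 700 N at 2.79 m → arm 0.9634 m → τ = 674.4 N·m clockwise.
Wall normal N acts horizontally at the top; its moment arm is the height L sinθ = 5.49·sin69.8° = 5.152 m, counterclockwise.
For rotational equilibrium, N × 5.152 = 841.2, so N = 163 N.
ΣFx = 0: friction at the foot balances the wall's push, so f = N_wall = 163 N.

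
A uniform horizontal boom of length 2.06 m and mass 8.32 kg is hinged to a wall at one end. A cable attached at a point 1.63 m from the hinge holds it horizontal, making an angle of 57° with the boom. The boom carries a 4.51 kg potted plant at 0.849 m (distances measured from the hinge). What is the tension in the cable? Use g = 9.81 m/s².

T ≈ 89 N

Sum moments about the hinge (the unknown hinge reaction has zero arm there).
Beam weight: 8.32 × 9.81 = 81.62 N down at 1.03 m → arm 1.03 m, τ = 81.62 × 1.03 = 84.07 N·m clockwise.
Potted plant: 4.51 × 9.81 = 44.24 N down at 0.849 m → arm 0.849 m, τ = 44.24 × 0.849 = 37.56 N·m clockwise.
Total clockwise load moment = 121.6 N·m.
The cable tension T acts at 1.63 m; only its component perpendicular to the boom, T sinθ, produces torque. sin 57° = 0.8387.
For rotational equilibrium, T × 1.63 × 0.8387 = 121.6, so T = 121.6 / 1.367 = 89 N.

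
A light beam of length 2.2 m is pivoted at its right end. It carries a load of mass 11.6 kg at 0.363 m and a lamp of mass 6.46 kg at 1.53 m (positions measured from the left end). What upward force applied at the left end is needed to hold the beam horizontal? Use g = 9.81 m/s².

F ≈ 114 N

Sum moments about the right end (the unknown pivot reaction has zero arm there).
Load: 11.6 × 9.81 = 113.8 N down at 0.363 m → arm 1.837 m, τ = 113.8 × 1.837 = 209.1 N·m counterclockwise.
Lamp: 6.46 × 9.81 = 63.37 N down at 1.53 m → arm 0.67 m, τ = 63.37 × 0.67 = 42.46 N·m counterclockwise.
Net moment of the loads = 251.6 N·m counterclockwise.
The upward force F acts at the left end, arm 2.2 m, giving F × 2.2 clockwise.
Στ = 0 ⇒ F × 2.2 = 251.6 ⇒ F = 251.6 / 2.2 = 114 N.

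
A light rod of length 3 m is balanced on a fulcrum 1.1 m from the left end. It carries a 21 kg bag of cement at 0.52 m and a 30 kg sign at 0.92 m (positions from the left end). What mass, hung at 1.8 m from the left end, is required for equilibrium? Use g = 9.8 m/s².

Choose the fulcrum (at 1.1 m from the left end) as the axis so the support reaction has zero arm there.
Bag of cement: 21 × 9.8 = 205.8 N down at 0.52 m → arm 0.58 m, τ = 205.8 × 0.58 = 119.4 N·m counterclockwise.
Sign: 30 × 9.8 = 294 N down at 0.92 m → arm 0.18 m, τ = 294 × 0.18 = 52.92 N·m counterclockwise.
Net moment of known loads = 172.3 N·m counterclockwise.
An unknown mass m at 1.8 m has arm 0.7 m; its moment is m·g·0.7 clockwise.
For rotational equilibrium, m × 9.8 × 0.7 = 172.3, so m = 172.3 / (9.8 × 0.7) = 25.1 kg.

m ≈ 25.1 kg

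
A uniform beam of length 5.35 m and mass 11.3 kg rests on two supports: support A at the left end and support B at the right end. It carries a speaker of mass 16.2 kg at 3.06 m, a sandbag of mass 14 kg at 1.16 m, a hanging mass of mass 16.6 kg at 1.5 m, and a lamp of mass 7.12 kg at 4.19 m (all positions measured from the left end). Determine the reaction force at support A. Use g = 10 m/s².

About support B:
Beam weight: 11.3 × 10 = 113 N down at 2.675 m → arm 2.675 m, τ = 113 × 2.675 = 302.3 N·m counterclockwise.
Speaker: 16.2 × 10 = 162 N down at 3.06 m → arm 2.29 m, τ = 162 × 2.29 = 371 N·m counterclockwise.
Sandbag: 14 × 10 = 140 N down at 1.16 m → arm 4.19 m, τ = 140 × 4.19 = 586.6 N·m counterclockwise.
Hanging mass: 16.6 × 10 = 166 N down at 1.5 m → arm 3.85 m, τ = 166 × 3.85 = 639.1 N·m counterclockwise.
Lamp: 7.12 × 10 = 71.2 N down at 4.19 m → arm 1.16 m, τ = 71.2 × 1.16 = 82.59 N·m counterclockwise.
Net load moment about support B = 1982 N·m counterclockwise.
Reaction R at support A is upward at 0 m, arm 5.35 m → moment R × 5.35 clockwise.
Balancing moments: R × 5.35 = 1982, giving R = 370 N.

R_A ≈ 370 N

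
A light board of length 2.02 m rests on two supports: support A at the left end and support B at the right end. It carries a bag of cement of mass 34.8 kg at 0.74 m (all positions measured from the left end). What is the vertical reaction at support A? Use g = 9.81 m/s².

R_A ≈ 216 N

About support B:
Bag of cement: 34.8 × 9.81 = 341.4 N down at 0.74 m → arm 1.28 m, τ = 341.4 × 1.28 = 437 N·m counterclockwise.
Net load moment about support B = 437 N·m counterclockwise.
Reaction R at support A is upward at 0 m, arm 2.02 m → moment R × 2.02 clockwise.
For rotational equilibrium, R × 2.02 = 437, so R = 216 N.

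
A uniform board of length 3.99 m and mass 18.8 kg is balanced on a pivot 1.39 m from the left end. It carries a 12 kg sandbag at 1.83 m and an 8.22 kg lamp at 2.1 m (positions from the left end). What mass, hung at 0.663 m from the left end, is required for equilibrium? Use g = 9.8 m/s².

Sum moments about the pivot (at 1.39 m from the left end) (the support reaction has zero arm there).
Beam weight: 18.8 × 9.8 = 184.2 N down at 1.995 m → arm 0.605 m, τ = 184.2 × 0.605 = 111.4 N·m clockwise.
Sandbag: 12 × 9.8 = 117.6 N down at 1.83 m → arm 0.44 m, τ = 117.6 × 0.44 = 51.74 N·m clockwise.
Lamp: 8.22 × 9.8 = 80.56 N down at 2.1 m → arm 0.71 m, τ = 80.56 × 0.71 = 57.2 N·m clockwise.
Net moment of known loads = 220.3 N·m clockwise.
An unknown mass m at 0.663 m has arm 0.727 m; its moment is m·g·0.727 counterclockwise.
Στ = 0 ⇒ m × 9.8 × 0.727 = 220.3 ⇒ m = 220.3 / (9.8 × 0.727) = 30.9 kg.

m ≈ 30.9 kg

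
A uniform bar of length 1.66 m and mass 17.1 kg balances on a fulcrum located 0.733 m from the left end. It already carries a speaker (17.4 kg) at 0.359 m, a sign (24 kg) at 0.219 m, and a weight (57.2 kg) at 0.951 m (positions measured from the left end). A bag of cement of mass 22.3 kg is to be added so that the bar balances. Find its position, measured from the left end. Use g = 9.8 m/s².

x ≈ 0.944 m from the left end

Sum moments about the fulcrum (at 0.733 m from the left end) (the support reaction has zero arm there).
Beam weight: 17.1 × 9.8 = 167.6 N down at 0.83 m → arm 0.097 m, τ = 167.6 × 0.097 = 16.26 N·m clockwise.
Speaker: 17.4 × 9.8 = 170.5 N down at 0.359 m → arm 0.374 m, τ = 170.5 × 0.374 = 63.77 N·m counterclockwise.
Sign: 24 × 9.8 = 235.2 N down at 0.219 m → arm 0.514 m, τ = 235.2 × 0.514 = 120.9 N·m counterclockwise.
Weight: 57.2 × 9.8 = 560.6 N down at 0.951 m → arm 0.218 m, τ = 560.6 × 0.218 = 122.2 N·m clockwise.
Net moment of existing loads = 46.21 N·m counterclockwise.
The bag of cement weighs 22.3 × 9.8 = 218.5 N and must supply an equal clockwise moment, so its lever arm about the fulcrum is 46.21 / 218.5 = 0.211 m.
That puts it at 0.733 + 0.211 = 0.944 m from the left end.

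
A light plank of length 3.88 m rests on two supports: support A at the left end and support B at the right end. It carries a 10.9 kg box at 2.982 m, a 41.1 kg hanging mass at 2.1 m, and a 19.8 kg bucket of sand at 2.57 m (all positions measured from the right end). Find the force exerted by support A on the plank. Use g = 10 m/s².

R_A ≈ 437 N

Taking torques about support B:
Box: 10.9 × 10 = 109 N down at 2.982 m → arm 2.982 m, τ = 109 × 2.982 = 325 N·m counterclockwise.
Hanging mass: 41.1 × 10 = 411 N down at 2.1 m → arm 2.1 m, τ = 411 × 2.1 = 863.1 N·m counterclockwise.
Bucket of sand: 19.8 × 10 = 198 N down at 2.57 m → arm 2.57 m, τ = 198 × 2.57 = 508.9 N·m counterclockwise.
Net load moment about support B = 1697 N·m counterclockwise.
Reaction R at support A is upward at 3.88 m, arm 3.88 m → moment R × 3.88 clockwise.
Setting net torque to zero: R × 3.88 = 1697 → R = 437 N.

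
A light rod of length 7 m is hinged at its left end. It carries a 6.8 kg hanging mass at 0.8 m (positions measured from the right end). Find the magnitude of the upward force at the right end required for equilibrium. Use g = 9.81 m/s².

About the left end:
Hanging mass: 6.8 × 9.81 = 66.71 N down at 0.8 m → arm 6.2 m, τ = 66.71 × 6.2 = 413.6 N·m clockwise.
Net moment of the loads = 413.6 N·m clockwise.
The upward force F acts at the right end, arm 7 m, giving F × 7 counterclockwise.
Στ = 0 ⇒ F × 7 = 413.6 ⇒ F = 413.6 / 7 = 59.1 N.

F ≈ 59.1 N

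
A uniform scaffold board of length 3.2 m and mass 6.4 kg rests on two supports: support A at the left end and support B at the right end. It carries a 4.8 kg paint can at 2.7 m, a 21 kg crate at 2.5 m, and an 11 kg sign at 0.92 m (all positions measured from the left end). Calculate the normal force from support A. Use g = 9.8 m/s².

Taking torques about support B:
Beam weight: 6.4 × 9.8 = 62.72 N down at 1.6 m → arm 1.6 m, τ = 62.72 × 1.6 = 100.4 N·m counterclockwise.
Paint can: 4.8 × 9.8 = 47.04 N down at 2.7 m → arm 0.5 m, τ = 47.04 × 0.5 = 23.52 N·m counterclockwise.
Crate: 21 × 9.8 = 205.8 N down at 2.5 m → arm 0.7 m, τ = 205.8 × 0.7 = 144.1 N·m counterclockwise.
Sign: 11 × 9.8 = 107.8 N down at 0.92 m → arm 2.28 m, τ = 107.8 × 2.28 = 245.8 N·m counterclockwise.
Net load moment about support B = 513.8 N·m counterclockwise.
Reaction R at support A is upward at 0 m, arm 3.2 m → moment R × 3.2 clockwise.
Balancing moments: R × 3.2 = 513.8, giving R = 161 N.

R_A ≈ 161 N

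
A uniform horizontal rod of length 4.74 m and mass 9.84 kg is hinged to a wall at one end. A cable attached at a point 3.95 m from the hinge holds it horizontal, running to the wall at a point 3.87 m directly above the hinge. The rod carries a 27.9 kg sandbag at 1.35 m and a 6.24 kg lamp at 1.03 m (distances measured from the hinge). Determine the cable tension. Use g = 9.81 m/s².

T ≈ 239 N

Taking torques about the hinge:
Beam weight: 9.84 × 9.81 = 96.53 N down at 2.37 m → arm 2.37 m, τ = 96.53 × 2.37 = 228.8 N·m clockwise.
Sandbag: 27.9 × 9.81 = 273.7 N down at 1.35 m → arm 1.35 m, τ = 273.7 × 1.35 = 369.5 N·m clockwise.
Lamp: 6.24 × 9.81 = 61.21 N down at 1.03 m → arm 1.03 m, τ = 61.21 × 1.03 = 63.05 N·m clockwise.
Total clockwise load moment = 661.3 N·m.
The cable tension T acts at 3.95 m; only its component perpendicular to the rod, T sinθ, produces torque. sinθ = h/√(h²+d²) = 3.87/√(3.87²+3.95²) = 0.6998.
Στ = 0 ⇒ T × 3.95 × 0.6998 = 661.3 ⇒ T = 661.3 / 2.764 = 239 N.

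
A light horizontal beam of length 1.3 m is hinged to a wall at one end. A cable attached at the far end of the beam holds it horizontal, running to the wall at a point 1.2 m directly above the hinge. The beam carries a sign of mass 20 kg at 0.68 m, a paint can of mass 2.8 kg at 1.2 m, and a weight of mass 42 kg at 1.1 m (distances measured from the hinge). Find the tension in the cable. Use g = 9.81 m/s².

Take moments about the hinge.
Sign: 20 × 9.81 = 196.2 N down at 0.68 m → arm 0.68 m, τ = 196.2 × 0.68 = 133.4 N·m clockwise.
Paint can: 2.8 × 9.81 = 27.47 N down at 1.2 m → arm 1.2 m, τ = 27.47 × 1.2 = 32.96 N·m clockwise.
Weight: 42 × 9.81 = 412 N down at 1.1 m → arm 1.1 m, τ = 412 × 1.1 = 453.2 N·m clockwise.
Total clockwise load moment = 619.6 N·m.
The cable tension T acts at 1.3 m; only its component perpendicular to the beam, T sinθ, produces torque. sinθ = h/√(h²+d²) = 1.2/√(1.2²+1.3²) = 0.6783.
Balancing moments: T × 1.3 × 0.6783 = 619.6, giving T = 619.6 / 0.8818 = 703 N.

T ≈ 703 N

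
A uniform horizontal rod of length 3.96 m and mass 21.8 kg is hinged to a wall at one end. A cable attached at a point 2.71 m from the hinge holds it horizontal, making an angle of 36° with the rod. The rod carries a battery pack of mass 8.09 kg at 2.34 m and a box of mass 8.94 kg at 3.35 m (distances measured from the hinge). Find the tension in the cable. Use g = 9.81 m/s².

About the hinge:
Beam weight: 21.8 × 9.81 = 213.9 N down at 1.98 m → arm 1.98 m, τ = 213.9 × 1.98 = 423.5 N·m clockwise.
Battery pack: 8.09 × 9.81 = 79.36 N down at 2.34 m → arm 2.34 m, τ = 79.36 × 2.34 = 185.7 N·m clockwise.
Box: 8.94 × 9.81 = 87.7 N down at 3.35 m → arm 3.35 m, τ = 87.7 × 3.35 = 293.8 N·m clockwise.
Total clockwise load moment = 903 N·m.
The cable tension T acts at 2.71 m; only its component perpendicular to the rod, T sinθ, produces torque. sin 36° = 0.5878.
Στ = 0 ⇒ T × 2.71 × 0.5878 = 903 ⇒ T = 903 / 1.593 = 567 N.

T ≈ 567 N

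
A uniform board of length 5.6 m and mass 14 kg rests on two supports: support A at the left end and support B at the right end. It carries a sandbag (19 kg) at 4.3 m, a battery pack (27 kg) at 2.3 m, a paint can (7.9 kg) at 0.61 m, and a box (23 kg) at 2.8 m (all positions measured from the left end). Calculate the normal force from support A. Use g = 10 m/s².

R_A ≈ 459 N

Take moments about support B.
Beam weight: 14 × 10 = 140 N down at 2.8 m → arm 2.8 m, τ = 140 × 2.8 = 392 N·m counterclockwise.
Sandbag: 19 × 10 = 190 N down at 4.3 m → arm 1.3 m, τ = 190 × 1.3 = 247 N·m counterclockwise.
Battery pack: 27 × 10 = 270 N down at 2.3 m → arm 3.3 m, τ = 270 × 3.3 = 891 N·m counterclockwise.
Paint can: 7.9 × 10 = 79 N down at 0.61 m → arm 4.99 m, τ = 79 × 4.99 = 394.2 N·m counterclockwise.
Box: 23 × 10 = 230 N down at 2.8 m → arm 2.8 m, τ = 230 × 2.8 = 644 N·m counterclockwise.
Net load moment about support B = 2568 N·m counterclockwise.
Reaction R at support A is upward at 0 m, arm 5.6 m → moment R × 5.6 clockwise.
Στ = 0 ⇒ R × 5.6 = 2568 ⇒ R = 459 N.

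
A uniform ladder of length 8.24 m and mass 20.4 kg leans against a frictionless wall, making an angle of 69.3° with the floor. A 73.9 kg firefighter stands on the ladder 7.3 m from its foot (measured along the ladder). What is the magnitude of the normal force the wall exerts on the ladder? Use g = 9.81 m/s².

N_wall ≈ 280 N

About the foot of the ladder:
Ladder weight 20.4×9.81 = 200.1 N acts at 4.12 m along the ladder; its horizontal arm is 4.12·cos69.3° = 1.456 m → τ = 291.3 N·m clockwise.
Firefighter: 73.9×9.81 = 725 N at 7.3 m → arm 2.58 m → τ = 1870 N·m clockwise.
Wall normal N acts horizontally at the top; its moment arm is the height L sinθ = 8.24·sin69.3° = 7.708 m, counterclockwise.
Στ = 0 ⇒ N × 7.708 = 2161 ⇒ N = 280 N.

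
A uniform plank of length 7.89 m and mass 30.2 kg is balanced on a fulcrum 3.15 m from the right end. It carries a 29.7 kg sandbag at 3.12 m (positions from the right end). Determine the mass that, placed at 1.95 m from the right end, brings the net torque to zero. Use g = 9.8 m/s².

m ≈ 19.3 kg

Taking torques about the fulcrum (at 3.15 m from the right end):
Beam weight: 30.2 × 9.8 = 296 N down at 3.945 m → arm 0.795 m, τ = 296 × 0.795 = 235.3 N·m counterclockwise.
Sandbag: 29.7 × 9.8 = 291.1 N down at 3.12 m → arm 0.03 m, τ = 291.1 × 0.03 = 8.733 N·m clockwise.
Net moment of known loads = 226.6 N·m counterclockwise.
An unknown mass m at 1.95 m has arm 1.2 m; its moment is m·g·1.2 clockwise.
For rotational equilibrium, m × 9.8 × 1.2 = 226.6, so m = 226.6 / (9.8 × 1.2) = 19.3 kg.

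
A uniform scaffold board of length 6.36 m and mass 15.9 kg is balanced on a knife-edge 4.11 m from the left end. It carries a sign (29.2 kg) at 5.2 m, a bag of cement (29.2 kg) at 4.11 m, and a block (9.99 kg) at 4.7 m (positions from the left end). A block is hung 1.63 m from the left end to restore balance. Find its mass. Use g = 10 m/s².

m ≈ 9.25 kg

Take moments about the knife-edge (at 4.11 m from the left end).
Beam weight: 15.9 × 10 = 159 N down at 3.18 m → arm 0.93 m, τ = 159 × 0.93 = 147.9 N·m counterclockwise.
Sign: 29.2 × 10 = 292 N down at 5.2 m → arm 1.09 m, τ = 292 × 1.09 = 318.3 N·m clockwise.
Bag of cement: acts at the knife-edge, moment arm 0 → no torque.
Block: 9.99 × 10 = 99.9 N down at 4.7 m → arm 0.59 m, τ = 99.9 × 0.59 = 58.94 N·m clockwise.
Net moment of known loads = 229.3 N·m clockwise.
An unknown mass m at 1.63 m has arm 2.48 m; its moment is m·g·2.48 counterclockwise.
Στ = 0 ⇒ m × 10 × 2.48 = 229.3 ⇒ m = 229.3 / (10 × 2.48) = 9.25 kg.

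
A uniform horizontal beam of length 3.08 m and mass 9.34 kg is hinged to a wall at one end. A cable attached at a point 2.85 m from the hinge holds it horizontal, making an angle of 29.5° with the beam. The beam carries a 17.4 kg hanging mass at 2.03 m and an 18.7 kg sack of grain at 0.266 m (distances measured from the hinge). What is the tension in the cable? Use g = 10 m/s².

Taking torques about the hinge:
Beam weight: 9.34 × 10 = 93.4 N down at 1.54 m → arm 1.54 m, τ = 93.4 × 1.54 = 143.8 N·m clockwise.
Hanging mass: 17.4 × 10 = 174 N down at 2.03 m → arm 2.03 m, τ = 174 × 2.03 = 353.2 N·m clockwise.
Sack of grain: 18.7 × 10 = 187 N down at 0.266 m → arm 0.266 m, τ = 187 × 0.266 = 49.74 N·m clockwise.
Total clockwise load moment = 546.7 N·m.
The cable tension T acts at 2.85 m; only its component perpendicular to the beam, T sinθ, produces torque. sin 29.5° = 0.4924.
Balancing moments: T × 2.85 × 0.4924 = 546.7, giving T = 546.7 / 1.403 = 390 N.

T ≈ 390 N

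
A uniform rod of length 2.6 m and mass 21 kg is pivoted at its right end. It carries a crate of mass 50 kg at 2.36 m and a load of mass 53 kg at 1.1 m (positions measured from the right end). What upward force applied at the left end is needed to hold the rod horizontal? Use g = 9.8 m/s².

F ≈ 767 N

Taking torques about the right end:
Beam weight: 21 × 9.8 = 205.8 N down at 1.3 m → arm 1.3 m, τ = 205.8 × 1.3 = 267.5 N·m counterclockwise.
Crate: 50 × 9.8 = 490 N down at 2.36 m → arm 2.36 m, τ = 490 × 2.36 = 1156 N·m counterclockwise.
Load: 53 × 9.8 = 519.4 N down at 1.1 m → arm 1.1 m, τ = 519.4 × 1.1 = 571.3 N·m counterclockwise.
Net moment of the loads = 1995 N·m counterclockwise.
The upward force F acts at the left end, arm 2.6 m, giving F × 2.6 clockwise.
Setting net torque to zero: F × 2.6 = 1995 → F = 1995 / 2.6 = 767 N.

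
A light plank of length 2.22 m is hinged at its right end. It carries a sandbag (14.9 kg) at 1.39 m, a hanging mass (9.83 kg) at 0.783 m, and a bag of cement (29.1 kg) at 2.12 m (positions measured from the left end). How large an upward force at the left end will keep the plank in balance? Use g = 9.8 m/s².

F ≈ 130 N

Choose the right end as the axis so the unknown pivot reaction has zero arm there.
Sandbag: 14.9 × 9.8 = 146 N down at 1.39 m → arm 0.83 m, τ = 146 × 0.83 = 121.2 N·m counterclockwise.
Hanging mass: 9.83 × 9.8 = 96.33 N down at 0.783 m → arm 1.437 m, τ = 96.33 × 1.437 = 138.4 N·m counterclockwise.
Bag of cement: 29.1 × 9.8 = 285.2 N down at 2.12 m → arm 0.1 m, τ = 285.2 × 0.1 = 28.52 N·m counterclockwise.
Net moment of the loads = 288.1 N·m counterclockwise.
The upward force F acts at the left end, arm 2.22 m, giving F × 2.22 clockwise.
Στ = 0 ⇒ F × 2.22 = 288.1 ⇒ F = 288.1 / 2.22 = 130 N.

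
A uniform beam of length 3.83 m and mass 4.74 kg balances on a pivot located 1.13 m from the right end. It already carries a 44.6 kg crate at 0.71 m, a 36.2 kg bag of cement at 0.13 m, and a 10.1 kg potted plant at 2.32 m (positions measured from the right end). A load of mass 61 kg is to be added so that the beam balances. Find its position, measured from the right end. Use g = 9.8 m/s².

Taking torques about the pivot (at 1.13 m from the right end):
Beam weight: 4.74 × 9.8 = 46.45 N down at 1.915 m → arm 0.785 m, τ = 46.45 × 0.785 = 36.46 N·m counterclockwise.
Crate: 44.6 × 9.8 = 437.1 N down at 0.71 m → arm 0.42 m, τ = 437.1 × 0.42 = 183.6 N·m clockwise.
Bag of cement: 36.2 × 9.8 = 354.8 N down at 0.13 m → arm 1 m, τ = 354.8 × 1 = 354.8 N·m clockwise.
Potted plant: 10.1 × 9.8 = 98.98 N down at 2.32 m → arm 1.19 m, τ = 98.98 × 1.19 = 117.8 N·m counterclockwise.
Net moment of existing loads = 384.1 N·m clockwise.
The load weighs 61 × 9.8 = 597.8 N and must supply an equal counterclockwise moment, so its lever arm about the pivot is 384.1 / 597.8 = 0.643 m.
That puts it at 1.13 + 0.643 = 1.77 m from the right end.

x ≈ 1.77 m from the right end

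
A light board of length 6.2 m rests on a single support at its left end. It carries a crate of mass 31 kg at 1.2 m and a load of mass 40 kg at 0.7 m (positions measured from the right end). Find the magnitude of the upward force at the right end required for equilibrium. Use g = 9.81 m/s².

Choose the left end as the axis so the unknown pivot reaction has zero arm there.
Crate: 31 × 9.81 = 304.1 N down at 1.2 m → arm 5 m, τ = 304.1 × 5 = 1520 N·m clockwise.
Load: 40 × 9.81 = 392.4 N down at 0.7 m → arm 5.5 m, τ = 392.4 × 5.5 = 2158 N·m clockwise.
Net moment of the loads = 3678 N·m clockwise.
The upward force F acts at the right end, arm 6.2 m, giving F × 6.2 counterclockwise.
For rotational equilibrium, F × 6.2 = 3678, so F = 3678 / 6.2 = 593 N.

F ≈ 593 N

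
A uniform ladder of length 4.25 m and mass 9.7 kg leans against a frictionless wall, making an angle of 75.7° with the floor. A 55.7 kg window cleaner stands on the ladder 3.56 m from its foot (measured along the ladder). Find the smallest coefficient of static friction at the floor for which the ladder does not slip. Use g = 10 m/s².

Sum moments about the foot of the ladder (the floor normal and friction both act there and drop out).
Ladder weight 9.7×10 = 97 N acts at 2.125 m along the ladder; its horizontal arm is 2.125·cos75.7° = 0.5249 m → τ = 50.92 N·m clockwise.
Window cleaner: 55.7×10 = 557 N at 3.56 m → arm 0.8793 m → τ = 489.8 N·m clockwise.
Wall normal N acts horizontally at the top; its moment arm is the height L sinθ = 4.25·sin75.7° = 4.118 m, counterclockwise.
Setting net torque to zero: N × 4.118 = 540.7 → N = 131.3 N.
ΣFx = 0 ⇒ f = N_wall = 131.3 N. ΣFy = 0 ⇒ N_floor = 654 N.
μ_min = f / N_floor = 131.3 / 654 = 0.201.

μ_min ≈ 0.201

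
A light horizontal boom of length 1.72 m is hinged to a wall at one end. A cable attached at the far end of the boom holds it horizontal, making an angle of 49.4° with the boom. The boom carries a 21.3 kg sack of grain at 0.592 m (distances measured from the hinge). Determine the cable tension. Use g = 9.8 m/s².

Taking torques about the hinge:
Sack of grain: 21.3 × 9.8 = 208.7 N down at 0.592 m → arm 0.592 m, τ = 208.7 × 0.592 = 123.6 N·m clockwise.
Total clockwise load moment = 123.6 N·m.
The cable tension T acts at 1.72 m; only its component perpendicular to the boom, T sinθ, produces torque. sin 49.4° = 0.7593.
Στ = 0 ⇒ T × 1.72 × 0.7593 = 123.6 ⇒ T = 123.6 / 1.306 = 94.6 N.

T ≈ 94.6 N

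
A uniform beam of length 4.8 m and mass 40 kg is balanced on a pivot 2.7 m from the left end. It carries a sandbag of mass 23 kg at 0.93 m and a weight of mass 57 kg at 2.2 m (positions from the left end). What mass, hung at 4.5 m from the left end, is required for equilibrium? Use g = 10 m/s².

m ≈ 45.1 kg

Take moments about the pivot (at 2.7 m from the left end).
Beam weight: 40 × 10 = 400 N down at 2.4 m → arm 0.3 m, τ = 400 × 0.3 = 120 N·m counterclockwise.
Sandbag: 23 × 10 = 230 N down at 0.93 m → arm 1.77 m, τ = 230 × 1.77 = 407.1 N·m counterclockwise.
Weight: 57 × 10 = 570 N down at 2.2 m → arm 0.5 m, τ = 570 × 0.5 = 285 N·m counterclockwise.
Net moment of known loads = 812.1 N·m counterclockwise.
An unknown mass m at 4.5 m has arm 1.8 m; its moment is m·g·1.8 clockwise.
For rotational equilibrium, m × 10 × 1.8 = 812.1, so m = 812.1 / (10 × 1.8) = 45.1 kg.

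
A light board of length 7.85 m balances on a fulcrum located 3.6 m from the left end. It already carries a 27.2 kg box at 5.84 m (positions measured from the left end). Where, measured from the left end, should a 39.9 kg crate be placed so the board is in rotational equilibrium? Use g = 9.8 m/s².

x ≈ 2.07 m from the left end

Sum moments about the fulcrum (at 3.6 m from the left end) (the support reaction has zero arm there).
Box: 27.2 × 9.8 = 266.6 N down at 5.84 m → arm 2.24 m, τ = 266.6 × 2.24 = 597.2 N·m clockwise.
Net moment of existing loads = 597.2 N·m clockwise.
The crate weighs 39.9 × 9.8 = 391 N and must supply an equal counterclockwise moment, so its lever arm about the fulcrum is 597.2 / 391 = 1.53 m.
That puts it at 3.6 − 1.53 = 2.07 m from the left end.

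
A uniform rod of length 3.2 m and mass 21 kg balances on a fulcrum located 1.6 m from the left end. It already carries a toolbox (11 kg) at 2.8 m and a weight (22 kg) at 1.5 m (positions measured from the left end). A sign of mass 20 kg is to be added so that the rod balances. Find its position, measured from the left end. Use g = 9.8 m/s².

About the fulcrum (at 1.6 m from the left end):
Beam weight: acts at the fulcrum, moment arm 0 → no torque.
Toolbox: 11 × 9.8 = 107.8 N down at 2.8 m → arm 1.2 m, τ = 107.8 × 1.2 = 129.4 N·m clockwise.
Weight: 22 × 9.8 = 215.6 N down at 1.5 m → arm 0.1 m, τ = 215.6 × 0.1 = 21.56 N·m counterclockwise.
Net moment of existing loads = 107.8 N·m clockwise.
The sign weighs 20 × 9.8 = 196 N and must supply an equal counterclockwise moment, so its lever arm about the fulcrum is 107.8 / 196 = 0.55 m.
That puts it at 1.6 − 0.55 = 1.05 m from the left end.

x ≈ 1.05 m from the left end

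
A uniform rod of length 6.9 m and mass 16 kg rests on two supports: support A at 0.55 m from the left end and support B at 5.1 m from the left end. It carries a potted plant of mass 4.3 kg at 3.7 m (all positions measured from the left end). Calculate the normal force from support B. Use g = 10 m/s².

Choose support A as the axis so its reaction then has zero moment arm.
Beam weight: 16 × 10 = 160 N down at 3.45 m → arm 2.9 m, τ = 160 × 2.9 = 464 N·m clockwise.
Potted plant: 4.3 × 10 = 43 N down at 3.7 m → arm 3.15 m, τ = 43 × 3.15 = 135.4 N·m clockwise.
Net load moment about support A = 599.4 N·m clockwise.
Reaction R at support B is upward at 5.1 m, arm 4.55 m → moment R × 4.55 counterclockwise.
Setting net torque to zero: R × 4.55 = 599.4 → R = 132 N.

R_B ≈ 132 N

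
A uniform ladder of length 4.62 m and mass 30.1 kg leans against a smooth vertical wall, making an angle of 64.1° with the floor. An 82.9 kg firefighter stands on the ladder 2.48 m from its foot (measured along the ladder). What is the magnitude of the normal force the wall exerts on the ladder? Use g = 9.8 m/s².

N_wall ≈ 283 N

Take moments about the foot of the ladder.
Ladder weight 30.1×9.8 = 295 N acts at 2.31 m along the ladder; its horizontal arm is 2.31·cos64.1° = 1.009 m → τ = 297.7 N·m clockwise.
Firefighter: 82.9×9.8 = 812.4 N at 2.48 m → arm 1.083 m → τ = 879.8 N·m clockwise.
Wall normal N acts horizontally at the top; its moment arm is the height L sinθ = 4.62·sin64.1° = 4.156 m, counterclockwise.
Setting net torque to zero: N × 4.156 = 1178 → N = 283 N.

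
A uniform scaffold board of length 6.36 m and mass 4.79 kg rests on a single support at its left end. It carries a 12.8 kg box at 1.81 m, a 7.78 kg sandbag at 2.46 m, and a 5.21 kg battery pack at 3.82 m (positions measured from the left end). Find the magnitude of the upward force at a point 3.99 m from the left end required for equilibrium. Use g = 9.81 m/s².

Sum moments about the left end (the unknown pivot reaction has zero arm there).
Beam weight: 4.79 × 9.81 = 46.99 N down at 3.18 m → arm 3.18 m, τ = 46.99 × 3.18 = 149.4 N·m clockwise.
Box: 12.8 × 9.81 = 125.6 N down at 1.81 m → arm 1.81 m, τ = 125.6 × 1.81 = 227.3 N·m clockwise.
Sandbag: 7.78 × 9.81 = 76.32 N down at 2.46 m → arm 2.46 m, τ = 76.32 × 2.46 = 187.7 N·m clockwise.
Battery pack: 5.21 × 9.81 = 51.11 N down at 3.82 m → arm 3.82 m, τ = 51.11 × 3.82 = 195.2 N·m clockwise.
Net moment of the loads = 759.6 N·m clockwise.
The upward force F acts at a point 3.99 m from the left end, arm 3.99 m, giving F × 3.99 counterclockwise.
Στ = 0 ⇒ F × 3.99 = 759.6 ⇒ F = 759.6 / 3.99 = 190 N.

F ≈ 190 N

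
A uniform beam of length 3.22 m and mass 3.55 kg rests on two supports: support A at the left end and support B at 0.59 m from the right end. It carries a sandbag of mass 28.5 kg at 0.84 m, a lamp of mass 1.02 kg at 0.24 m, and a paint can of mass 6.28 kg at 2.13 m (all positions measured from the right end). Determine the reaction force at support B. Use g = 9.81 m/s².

Taking torques about support A:
Beam weight: 3.55 × 9.81 = 34.83 N down at 1.61 m → arm 1.61 m, τ = 34.83 × 1.61 = 56.08 N·m clockwise.
Sandbag: 28.5 × 9.81 = 279.6 N down at 0.84 m → arm 2.38 m, τ = 279.6 × 2.38 = 665.4 N·m clockwise.
Lamp: 1.02 × 9.81 = 10.01 N down at 0.24 m → arm 2.98 m, τ = 10.01 × 2.98 = 29.83 N·m clockwise.
Paint can: 6.28 × 9.81 = 61.61 N down at 2.13 m → arm 1.09 m, τ = 61.61 × 1.09 = 67.15 N·m clockwise.
Net load moment about support A = 818.5 N·m clockwise.
Reaction R at support B is upward at 0.59 m, arm 2.63 m → moment R × 2.63 counterclockwise.
For rotational equilibrium, R × 2.63 = 818.5, so R = 311 N.

R_B ≈ 311 N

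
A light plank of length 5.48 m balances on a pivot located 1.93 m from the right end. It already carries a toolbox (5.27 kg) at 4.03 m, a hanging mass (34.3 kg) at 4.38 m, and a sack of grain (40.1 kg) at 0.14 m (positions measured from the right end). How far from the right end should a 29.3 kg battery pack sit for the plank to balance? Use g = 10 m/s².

x ≈ 1.13 m from the right end

Sum moments about the pivot (at 1.93 m from the right end) (the support reaction has zero arm there).
Toolbox: 5.27 × 10 = 52.7 N down at 4.03 m → arm 2.1 m, τ = 52.7 × 2.1 = 110.7 N·m counterclockwise.
Hanging mass: 34.3 × 10 = 343 N down at 4.38 m → arm 2.45 m, τ = 343 × 2.45 = 840.4 N·m counterclockwise.
Sack of grain: 40.1 × 10 = 401 N down at 0.14 m → arm 1.79 m, τ = 401 × 1.79 = 717.8 N·m clockwise.
Net moment of existing loads = 233.3 N·m counterclockwise.
The battery pack weighs 29.3 × 10 = 293 N and must supply an equal clockwise moment, so its lever arm about the pivot is 233.3 / 293 = 0.796 m.
That puts it at 1.93 − 0.796 = 1.13 m from the right end.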